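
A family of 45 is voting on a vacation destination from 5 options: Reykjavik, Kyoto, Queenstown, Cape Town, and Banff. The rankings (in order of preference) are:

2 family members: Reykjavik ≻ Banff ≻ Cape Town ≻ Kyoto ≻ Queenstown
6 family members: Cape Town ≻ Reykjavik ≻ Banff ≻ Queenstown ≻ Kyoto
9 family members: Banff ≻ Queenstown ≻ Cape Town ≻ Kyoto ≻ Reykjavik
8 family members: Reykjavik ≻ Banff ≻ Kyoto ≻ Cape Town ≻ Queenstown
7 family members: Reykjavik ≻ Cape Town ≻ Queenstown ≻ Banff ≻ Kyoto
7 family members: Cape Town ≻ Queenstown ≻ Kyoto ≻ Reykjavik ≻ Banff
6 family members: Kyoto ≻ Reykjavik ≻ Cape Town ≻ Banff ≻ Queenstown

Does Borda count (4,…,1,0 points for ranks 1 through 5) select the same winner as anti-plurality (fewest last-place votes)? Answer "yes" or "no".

Borda — scores: Reykjavik 111, Kyoto 65, Queenstown 68, Cape Town 115, Banff 91. Winner: Cape Town.
Anti-plurality — last-place votes: Reykjavik 9, Kyoto 13, Queenstown 16, Cape Town 0, Banff 7. Winner: Cape Town.
The two methods agree.

yes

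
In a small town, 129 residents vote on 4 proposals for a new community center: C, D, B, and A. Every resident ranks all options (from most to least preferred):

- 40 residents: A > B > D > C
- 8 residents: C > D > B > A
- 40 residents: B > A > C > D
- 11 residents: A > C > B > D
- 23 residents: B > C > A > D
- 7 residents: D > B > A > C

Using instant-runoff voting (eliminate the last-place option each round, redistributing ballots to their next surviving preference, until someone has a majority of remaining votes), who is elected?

B

Round 1: C 8, D 7, B 63, A 51. Eliminate D.
Round 2: C 8, B 70, A 51. B has a majority.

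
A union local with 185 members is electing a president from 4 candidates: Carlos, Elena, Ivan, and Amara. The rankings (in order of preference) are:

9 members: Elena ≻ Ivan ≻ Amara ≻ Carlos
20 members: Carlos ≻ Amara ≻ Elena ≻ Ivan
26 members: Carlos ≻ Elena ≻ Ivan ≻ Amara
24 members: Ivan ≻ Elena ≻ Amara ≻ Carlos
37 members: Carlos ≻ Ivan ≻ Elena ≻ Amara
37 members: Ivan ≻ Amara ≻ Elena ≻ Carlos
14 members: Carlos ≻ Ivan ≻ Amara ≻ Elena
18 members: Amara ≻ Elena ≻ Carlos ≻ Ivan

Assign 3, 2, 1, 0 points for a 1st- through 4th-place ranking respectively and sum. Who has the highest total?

Ivan

Carlos: 9·0 + 20·3 + 26·3 + 24·0 + 37·3 + 37·0 + 14·3 + 18·1 = 309
Elena: 9·3 + 20·1 + 26·2 + 24·2 + 37·1 + 37·1 + 14·0 + 18·2 = 257
Ivan: 9·2 + 20·0 + 26·1 + 24·3 + 37·2 + 37·3 + 14·2 + 18·0 = 329
Amara: 9·1 + 20·2 + 26·0 + 24·1 + 37·0 + 37·2 + 14·1 + 18·3 = 215
Ivan has the highest Borda score (329).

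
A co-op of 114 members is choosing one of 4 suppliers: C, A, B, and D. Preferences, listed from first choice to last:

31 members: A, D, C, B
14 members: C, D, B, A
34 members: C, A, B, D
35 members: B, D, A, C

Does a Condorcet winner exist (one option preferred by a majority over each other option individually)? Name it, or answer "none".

A

A vs C: 66–48 for A.
A vs B: 65–49 for A.
A vs D: 65–49 for A.
A beats every other option head-to-head.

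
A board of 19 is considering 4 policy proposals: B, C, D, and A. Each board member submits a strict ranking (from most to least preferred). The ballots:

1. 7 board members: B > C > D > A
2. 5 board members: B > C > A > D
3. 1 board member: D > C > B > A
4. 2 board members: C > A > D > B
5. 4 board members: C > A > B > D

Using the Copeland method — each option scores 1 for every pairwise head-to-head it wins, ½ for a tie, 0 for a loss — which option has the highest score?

B: beats C, D, and A → score 3.
C: beats D and A; loses to B → score 2.
D: loses to B, C, and A → score 0.
A: beats D; loses to B and C → score 1.
B has the best pairwise record.

B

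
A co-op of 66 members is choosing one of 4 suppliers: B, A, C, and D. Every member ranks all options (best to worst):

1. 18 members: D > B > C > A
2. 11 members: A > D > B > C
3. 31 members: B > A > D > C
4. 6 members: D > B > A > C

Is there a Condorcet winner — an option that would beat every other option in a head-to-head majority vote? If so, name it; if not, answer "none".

Checking pairwise contests:
D beats B 35–31.
B beats A 55–11.
B beats C 66–0.
A beats D 42–24.
Every option loses at least one head-to-head, so there is no Condorcet winner.

none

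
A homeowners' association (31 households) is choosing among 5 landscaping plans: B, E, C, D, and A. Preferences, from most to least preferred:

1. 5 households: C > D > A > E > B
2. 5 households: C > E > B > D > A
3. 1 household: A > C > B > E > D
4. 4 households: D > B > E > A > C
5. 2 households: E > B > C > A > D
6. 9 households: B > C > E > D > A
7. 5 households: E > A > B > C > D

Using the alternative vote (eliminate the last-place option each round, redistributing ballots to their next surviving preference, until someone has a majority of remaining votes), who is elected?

B

Round 1: B 9, E 7, C 10, D 4, A 1. Eliminate A.
Round 2: B 9, E 7, C 11, D 4. Eliminate D.
Round 3: B 13, E 7, C 11. Eliminate E.
Round 4: B 20, C 11. B has a majority.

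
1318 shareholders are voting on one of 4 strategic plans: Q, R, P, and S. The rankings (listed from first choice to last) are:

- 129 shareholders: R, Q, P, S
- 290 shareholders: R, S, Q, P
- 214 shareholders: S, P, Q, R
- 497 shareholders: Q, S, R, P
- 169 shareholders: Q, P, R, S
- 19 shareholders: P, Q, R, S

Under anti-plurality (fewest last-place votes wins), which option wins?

Q

Last-place votes: Q 0, R 214, P 787, S 317.
Q is ranked last by the fewest voters, so Q wins.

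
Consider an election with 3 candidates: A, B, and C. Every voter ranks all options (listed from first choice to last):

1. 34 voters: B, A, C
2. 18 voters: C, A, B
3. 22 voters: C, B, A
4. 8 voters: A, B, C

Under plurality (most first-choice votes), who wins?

C

First-place votes: A 8, B 34, C 40.
C has the most first-place votes.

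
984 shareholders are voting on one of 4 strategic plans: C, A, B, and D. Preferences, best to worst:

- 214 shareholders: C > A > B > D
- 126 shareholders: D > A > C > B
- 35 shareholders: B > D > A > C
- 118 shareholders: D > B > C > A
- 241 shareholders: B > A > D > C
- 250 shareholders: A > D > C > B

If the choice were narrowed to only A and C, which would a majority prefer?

A

Voters preferring A to C: 652; preferring C to A: 332.
A wins the head-to-head.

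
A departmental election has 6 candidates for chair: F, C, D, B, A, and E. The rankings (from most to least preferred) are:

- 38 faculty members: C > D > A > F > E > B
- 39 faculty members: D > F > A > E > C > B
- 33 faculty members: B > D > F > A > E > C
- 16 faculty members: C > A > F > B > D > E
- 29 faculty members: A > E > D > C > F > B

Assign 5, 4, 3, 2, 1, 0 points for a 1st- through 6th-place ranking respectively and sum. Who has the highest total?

D

F: 38·2 + 39·4 + 33·3 + 16·3 + 29·1 = 408
C: 38·5 + 39·1 + 33·0 + 16·5 + 29·2 = 367
D: 38·4 + 39·5 + 33·4 + 16·1 + 29·3 = 582
B: 38·0 + 39·0 + 33·5 + 16·2 + 29·0 = 197
A: 38·3 + 39·3 + 33·2 + 16·4 + 29·5 = 506
E: 38·1 + 39·2 + 33·1 + 16·0 + 29·4 = 265
D has the highest Borda score (582).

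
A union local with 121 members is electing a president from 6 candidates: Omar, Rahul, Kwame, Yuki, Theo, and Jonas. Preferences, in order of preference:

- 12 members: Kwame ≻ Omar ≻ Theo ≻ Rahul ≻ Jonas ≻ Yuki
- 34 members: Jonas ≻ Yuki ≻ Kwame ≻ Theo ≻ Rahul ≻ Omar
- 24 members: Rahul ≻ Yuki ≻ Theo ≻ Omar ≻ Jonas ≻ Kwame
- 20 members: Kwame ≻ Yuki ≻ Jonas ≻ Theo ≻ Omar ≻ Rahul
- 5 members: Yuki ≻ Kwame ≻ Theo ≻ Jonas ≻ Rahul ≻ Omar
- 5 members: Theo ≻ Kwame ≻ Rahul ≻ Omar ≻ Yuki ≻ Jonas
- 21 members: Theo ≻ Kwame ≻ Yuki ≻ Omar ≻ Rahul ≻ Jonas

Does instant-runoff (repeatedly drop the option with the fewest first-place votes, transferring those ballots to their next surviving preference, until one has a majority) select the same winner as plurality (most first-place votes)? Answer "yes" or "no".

no

Instant-runoff — R1 Omar 0, Rahul 24, Kwame 32, Yuki 5, Theo 26, Jonas 34 (Omar out); R2 Rahul 24, Kwame 32, Yuki 5, Theo 26, Jonas 34 (Yuki out); R3 Rahul 24, Kwame 37, Theo 26, Jonas 34 (Rahul out); R4 Kwame 37, Theo 50, Jonas 34 (Jonas out); R5 Kwame 71, Theo 50 (Kwame winner). Winner: Kwame.
Plurality — first-place votes: Omar 0, Rahul 24, Kwame 32, Yuki 5, Theo 26, Jonas 34. Winner: Jonas.
The two methods disagree.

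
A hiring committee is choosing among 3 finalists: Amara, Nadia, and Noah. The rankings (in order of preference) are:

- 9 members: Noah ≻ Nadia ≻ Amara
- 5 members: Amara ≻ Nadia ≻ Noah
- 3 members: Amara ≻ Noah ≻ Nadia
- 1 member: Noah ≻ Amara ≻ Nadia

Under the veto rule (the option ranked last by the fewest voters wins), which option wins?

Nadia

Last-place votes: Amara 9, Nadia 4, Noah 5.
Nadia is ranked last by the fewest voters, so Nadia wins.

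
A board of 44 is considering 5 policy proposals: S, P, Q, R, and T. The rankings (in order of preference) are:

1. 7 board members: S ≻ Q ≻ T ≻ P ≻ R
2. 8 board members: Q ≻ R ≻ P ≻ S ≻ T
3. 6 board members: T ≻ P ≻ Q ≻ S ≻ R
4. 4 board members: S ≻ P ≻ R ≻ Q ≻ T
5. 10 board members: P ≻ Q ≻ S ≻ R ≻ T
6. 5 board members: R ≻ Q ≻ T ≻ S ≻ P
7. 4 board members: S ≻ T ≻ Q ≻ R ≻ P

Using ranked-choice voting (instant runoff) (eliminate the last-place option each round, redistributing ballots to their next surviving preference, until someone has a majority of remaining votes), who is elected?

Round 1: S 15, P 10, Q 8, R 5, T 6. Eliminate R.
Round 2: S 15, P 10, Q 13, T 6. Eliminate T.
Round 3: S 15, P 16, Q 13. Eliminate Q.
Round 4: S 20, P 24. P has a majority.

P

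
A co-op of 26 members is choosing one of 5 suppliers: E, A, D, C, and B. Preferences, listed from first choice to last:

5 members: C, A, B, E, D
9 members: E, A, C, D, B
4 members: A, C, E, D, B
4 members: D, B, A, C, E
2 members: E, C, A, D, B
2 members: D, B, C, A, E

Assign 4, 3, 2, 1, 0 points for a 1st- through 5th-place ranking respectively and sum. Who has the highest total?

E: 5·1 + 9·4 + 4·2 + 4·0 + 2·4 + 2·0 = 57
A: 5·3 + 9·3 + 4·4 + 4·2 + 2·2 + 2·1 = 72
D: 5·0 + 9·1 + 4·1 + 4·4 + 2·1 + 2·4 = 39
C: 5·4 + 9·2 + 4·3 + 4·1 + 2·3 + 2·2 = 64
B: 5·2 + 9·0 + 4·0 + 4·3 + 2·0 + 2·3 = 28
A has the highest Borda score (72).

A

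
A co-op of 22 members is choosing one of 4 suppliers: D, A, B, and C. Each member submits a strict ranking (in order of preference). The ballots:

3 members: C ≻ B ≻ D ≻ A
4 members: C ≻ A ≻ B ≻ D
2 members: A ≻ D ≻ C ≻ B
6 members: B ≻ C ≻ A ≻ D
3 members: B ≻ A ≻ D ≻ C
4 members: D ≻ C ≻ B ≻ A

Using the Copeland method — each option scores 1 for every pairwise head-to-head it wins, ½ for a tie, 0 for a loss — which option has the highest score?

D: loses to A, B, and C → score 0.
A: beats D; loses to B and C → score 1.
B: beats D and A; loses to C → score 2.
C: beats D, A, and B → score 3.
C has the best pairwise record.

C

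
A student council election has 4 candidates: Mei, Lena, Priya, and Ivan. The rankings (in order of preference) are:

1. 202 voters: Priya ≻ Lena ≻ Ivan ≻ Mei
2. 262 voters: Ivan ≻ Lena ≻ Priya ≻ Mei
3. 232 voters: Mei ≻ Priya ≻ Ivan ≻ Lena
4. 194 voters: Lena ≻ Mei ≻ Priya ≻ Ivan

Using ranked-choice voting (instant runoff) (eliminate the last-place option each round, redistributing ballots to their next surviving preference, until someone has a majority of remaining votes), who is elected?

Ivan

Round 1: Mei 232, Lena 194, Priya 202, Ivan 262. Eliminate Lena.
Round 2: Mei 426, Priya 202, Ivan 262. Eliminate Priya.
Round 3: Mei 426, Ivan 464. Ivan has a majority.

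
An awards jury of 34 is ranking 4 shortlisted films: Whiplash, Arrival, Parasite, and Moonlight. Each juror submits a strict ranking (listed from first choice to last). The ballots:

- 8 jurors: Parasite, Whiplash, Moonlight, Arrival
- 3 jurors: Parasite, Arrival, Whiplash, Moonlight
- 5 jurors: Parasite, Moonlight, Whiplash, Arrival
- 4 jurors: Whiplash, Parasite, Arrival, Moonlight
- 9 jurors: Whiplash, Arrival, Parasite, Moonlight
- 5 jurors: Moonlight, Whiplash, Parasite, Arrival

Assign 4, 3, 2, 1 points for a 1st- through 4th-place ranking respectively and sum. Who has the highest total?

Whiplash: 8·3 + 3·2 + 5·2 + 4·4 + 9·4 + 5·3 = 107
Arrival: 8·1 + 3·3 + 5·1 + 4·2 + 9·3 + 5·1 = 62
Parasite: 8·4 + 3·4 + 5·4 + 4·3 + 9·2 + 5·2 = 104
Moonlight: 8·2 + 3·1 + 5·3 + 4·1 + 9·1 + 5·4 = 67
Whiplash has the highest Borda score (107).

Whiplash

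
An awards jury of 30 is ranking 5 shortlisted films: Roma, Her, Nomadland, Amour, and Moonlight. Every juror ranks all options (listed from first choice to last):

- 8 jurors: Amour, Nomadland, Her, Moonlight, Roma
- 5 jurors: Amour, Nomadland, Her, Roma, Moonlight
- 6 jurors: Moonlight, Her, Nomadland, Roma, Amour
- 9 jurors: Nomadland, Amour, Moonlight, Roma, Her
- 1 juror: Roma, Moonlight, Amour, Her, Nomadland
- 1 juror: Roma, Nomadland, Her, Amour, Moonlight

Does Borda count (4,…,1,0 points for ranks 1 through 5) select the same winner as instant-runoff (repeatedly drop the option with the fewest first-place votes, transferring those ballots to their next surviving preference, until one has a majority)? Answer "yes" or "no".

yes

Borda — scores: Roma 28, Her 47, Nomadland 90, Amour 82, Moonlight 53. Winner: Nomadland.
Instant-runoff — R1 Roma 2, Her 0, Nomadland 9, Amour 13, Moonlight 6 (Her out); R2 Roma 2, Nomadland 9, Amour 13, Moonlight 6 (Roma out); R3 Nomadland 10, Amour 13, Moonlight 7 (Moonlight out); R4 Nomadland 16, Amour 14 (Nomadland winner). Winner: Nomadland.
The two methods agree.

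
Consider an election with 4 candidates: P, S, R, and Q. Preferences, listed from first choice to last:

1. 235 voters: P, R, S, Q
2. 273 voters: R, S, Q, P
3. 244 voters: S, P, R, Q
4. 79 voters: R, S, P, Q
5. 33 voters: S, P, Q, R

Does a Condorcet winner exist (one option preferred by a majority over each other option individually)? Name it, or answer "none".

Checking pairwise contests:
S beats P 629–235.
R beats S 587–277.
P beats R 512–352.
P beats Q 591–273.
Every option loses at least one head-to-head, so there is no Condorcet winner.

none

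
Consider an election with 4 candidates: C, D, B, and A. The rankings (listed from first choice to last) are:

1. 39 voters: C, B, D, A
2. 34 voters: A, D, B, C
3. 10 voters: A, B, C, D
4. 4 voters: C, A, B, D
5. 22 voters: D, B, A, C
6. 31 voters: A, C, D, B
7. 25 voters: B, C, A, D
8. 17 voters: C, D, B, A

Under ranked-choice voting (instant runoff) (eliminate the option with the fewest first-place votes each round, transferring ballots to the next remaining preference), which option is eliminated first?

Round 1: C 60, D 22, B 25, A 75. Eliminate D.

D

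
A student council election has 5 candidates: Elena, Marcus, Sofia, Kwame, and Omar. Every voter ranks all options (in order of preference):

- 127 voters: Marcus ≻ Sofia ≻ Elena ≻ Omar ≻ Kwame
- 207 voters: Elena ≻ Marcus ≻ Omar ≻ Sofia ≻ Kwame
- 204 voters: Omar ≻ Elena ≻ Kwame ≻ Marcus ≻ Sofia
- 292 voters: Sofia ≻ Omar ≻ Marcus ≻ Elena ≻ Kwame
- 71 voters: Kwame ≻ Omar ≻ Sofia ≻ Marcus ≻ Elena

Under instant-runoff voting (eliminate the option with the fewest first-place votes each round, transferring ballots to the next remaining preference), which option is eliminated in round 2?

Round 1: Elena 207, Marcus 127, Sofia 292, Kwame 71, Omar 204. Eliminate Kwame.
Round 2: Elena 207, Marcus 127, Sofia 292, Omar 275. Eliminate Marcus.

Marcus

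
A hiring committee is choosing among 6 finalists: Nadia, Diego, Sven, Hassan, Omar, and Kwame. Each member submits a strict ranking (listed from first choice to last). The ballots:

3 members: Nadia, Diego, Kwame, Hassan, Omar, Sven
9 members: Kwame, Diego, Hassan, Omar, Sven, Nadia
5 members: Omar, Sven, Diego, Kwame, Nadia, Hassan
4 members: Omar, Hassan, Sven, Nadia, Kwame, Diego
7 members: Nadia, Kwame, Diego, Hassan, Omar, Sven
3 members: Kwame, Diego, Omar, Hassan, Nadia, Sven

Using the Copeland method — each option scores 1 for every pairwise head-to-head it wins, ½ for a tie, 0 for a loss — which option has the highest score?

Nadia: loses to Diego, Sven, Hassan, Omar, and Kwame → score 0.
Diego: beats Nadia, Sven, Hassan, and Omar; loses to Kwame → score 4.
Sven: beats Nadia; loses to Diego, Hassan, Omar, and Kwame → score 1.
Hassan: beats Nadia, Sven, and Omar; loses to Diego and Kwame → score 3.
Omar: beats Nadia and Sven; loses to Diego, Hassan, and Kwame → score 2.
Kwame: beats Nadia, Diego, Sven, Hassan, and Omar → score 5.
Kwame has the best pairwise record.

Kwame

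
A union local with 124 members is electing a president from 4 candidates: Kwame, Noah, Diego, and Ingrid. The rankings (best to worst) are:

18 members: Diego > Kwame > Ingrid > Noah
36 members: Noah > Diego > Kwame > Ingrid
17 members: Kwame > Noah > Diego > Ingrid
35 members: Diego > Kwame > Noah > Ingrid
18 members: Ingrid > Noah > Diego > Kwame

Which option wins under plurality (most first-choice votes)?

Diego

First-place votes: Kwame 17, Noah 36, Diego 53, Ingrid 18.
Diego has the most first-place votes.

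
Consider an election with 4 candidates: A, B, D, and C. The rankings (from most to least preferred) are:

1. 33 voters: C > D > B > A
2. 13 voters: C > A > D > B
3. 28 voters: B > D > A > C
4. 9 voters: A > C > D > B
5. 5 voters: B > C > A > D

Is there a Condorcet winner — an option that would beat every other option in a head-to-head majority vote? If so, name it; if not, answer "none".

C vs A: 51–37 for C.
C vs B: 55–33 for C.
C vs D: 60–28 for C.
C beats every other option head-to-head.

C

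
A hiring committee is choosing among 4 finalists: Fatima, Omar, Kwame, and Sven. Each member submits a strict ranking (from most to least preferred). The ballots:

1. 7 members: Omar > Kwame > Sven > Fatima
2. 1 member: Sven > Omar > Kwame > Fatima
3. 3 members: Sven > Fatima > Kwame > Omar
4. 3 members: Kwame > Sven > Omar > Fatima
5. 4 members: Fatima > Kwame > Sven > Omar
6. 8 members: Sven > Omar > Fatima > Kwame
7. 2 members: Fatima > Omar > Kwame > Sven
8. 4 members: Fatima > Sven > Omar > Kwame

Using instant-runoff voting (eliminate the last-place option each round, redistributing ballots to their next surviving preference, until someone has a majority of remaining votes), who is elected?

Sven

Round 1: Fatima 10, Omar 7, Kwame 3, Sven 12. Eliminate Kwame.
Round 2: Fatima 10, Omar 7, Sven 15. Eliminate Omar.
Round 3: Fatima 10, Sven 22. Sven has a majority.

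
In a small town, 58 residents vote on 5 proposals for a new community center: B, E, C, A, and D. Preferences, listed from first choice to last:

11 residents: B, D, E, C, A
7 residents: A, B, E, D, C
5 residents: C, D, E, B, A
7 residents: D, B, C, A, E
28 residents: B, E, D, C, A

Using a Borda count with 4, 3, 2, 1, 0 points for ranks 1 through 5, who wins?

B: 11·4 + 7·3 + 5·1 + 7·3 + 28·4 = 203
E: 11·2 + 7·2 + 5·2 + 7·0 + 28·3 = 130
C: 11·1 + 7·0 + 5·4 + 7·2 + 28·1 = 73
A: 11·0 + 7·4 + 5·0 + 7·1 + 28·0 = 35
D: 11·3 + 7·1 + 5·3 + 7·4 + 28·2 = 139
B has the highest Borda score (203).

B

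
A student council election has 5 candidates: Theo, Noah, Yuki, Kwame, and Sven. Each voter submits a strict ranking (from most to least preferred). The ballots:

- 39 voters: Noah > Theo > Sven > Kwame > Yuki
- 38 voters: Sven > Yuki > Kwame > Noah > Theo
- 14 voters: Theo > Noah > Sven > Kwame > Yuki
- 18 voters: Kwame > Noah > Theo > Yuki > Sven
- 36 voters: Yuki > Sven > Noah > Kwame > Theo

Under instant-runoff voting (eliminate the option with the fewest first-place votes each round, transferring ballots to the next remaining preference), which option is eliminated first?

Round 1: Theo 14, Noah 39, Yuki 36, Kwame 18, Sven 38. Eliminate Theo.

Theo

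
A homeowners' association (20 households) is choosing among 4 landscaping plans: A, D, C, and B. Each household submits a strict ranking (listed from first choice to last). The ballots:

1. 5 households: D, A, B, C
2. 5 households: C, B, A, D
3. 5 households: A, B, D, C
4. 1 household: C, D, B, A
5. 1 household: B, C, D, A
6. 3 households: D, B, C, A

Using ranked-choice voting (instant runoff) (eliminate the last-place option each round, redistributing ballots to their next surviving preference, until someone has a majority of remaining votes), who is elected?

D

Round 1: A 5, D 8, C 6, B 1. Eliminate B.
Round 2: A 5, D 8, C 7. Eliminate A.
Round 3: D 13, C 7. D has a majority.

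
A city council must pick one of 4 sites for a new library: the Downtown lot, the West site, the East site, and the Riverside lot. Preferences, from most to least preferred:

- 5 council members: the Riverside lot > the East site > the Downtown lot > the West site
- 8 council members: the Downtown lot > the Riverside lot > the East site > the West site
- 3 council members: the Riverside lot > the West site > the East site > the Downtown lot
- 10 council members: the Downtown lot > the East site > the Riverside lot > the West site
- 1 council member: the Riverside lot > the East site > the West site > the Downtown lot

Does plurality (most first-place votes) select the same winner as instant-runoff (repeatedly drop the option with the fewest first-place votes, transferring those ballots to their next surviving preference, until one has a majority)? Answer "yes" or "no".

yes

Plurality — first-place votes: the Downtown lot 18, the West site 0, the East site 0, the Riverside lot 9. Winner: the Downtown lot.
Instant-runoff — R1 the Downtown lot 18, the West site 0, the East site 0, the Riverside lot 9 (the Downtown lot winner). Winner: the Downtown lot.
The two methods agree.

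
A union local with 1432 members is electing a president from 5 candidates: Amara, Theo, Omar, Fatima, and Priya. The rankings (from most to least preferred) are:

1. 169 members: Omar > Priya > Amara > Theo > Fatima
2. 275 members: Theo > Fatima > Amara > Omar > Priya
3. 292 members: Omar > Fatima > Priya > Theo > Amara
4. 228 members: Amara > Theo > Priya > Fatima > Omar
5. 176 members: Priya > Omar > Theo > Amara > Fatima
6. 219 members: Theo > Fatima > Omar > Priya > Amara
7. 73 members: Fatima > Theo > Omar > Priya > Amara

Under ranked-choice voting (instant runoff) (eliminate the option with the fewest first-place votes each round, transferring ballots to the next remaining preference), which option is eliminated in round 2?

Priya

Round 1: Amara 228, Theo 494, Omar 461, Fatima 73, Priya 176. Eliminate Fatima.
Round 2: Amara 228, Theo 567, Omar 461, Priya 176. Eliminate Priya.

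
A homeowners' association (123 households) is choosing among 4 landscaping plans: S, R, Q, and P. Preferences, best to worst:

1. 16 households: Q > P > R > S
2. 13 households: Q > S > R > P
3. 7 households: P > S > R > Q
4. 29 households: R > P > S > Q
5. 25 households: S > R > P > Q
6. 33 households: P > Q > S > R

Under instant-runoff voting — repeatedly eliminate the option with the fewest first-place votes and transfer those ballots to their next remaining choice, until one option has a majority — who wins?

Round 1: S 25, R 29, Q 29, P 40. Eliminate S.
Round 2: R 54, Q 29, P 40. Eliminate Q.
Round 3: R 67, P 56. R has a majority.

R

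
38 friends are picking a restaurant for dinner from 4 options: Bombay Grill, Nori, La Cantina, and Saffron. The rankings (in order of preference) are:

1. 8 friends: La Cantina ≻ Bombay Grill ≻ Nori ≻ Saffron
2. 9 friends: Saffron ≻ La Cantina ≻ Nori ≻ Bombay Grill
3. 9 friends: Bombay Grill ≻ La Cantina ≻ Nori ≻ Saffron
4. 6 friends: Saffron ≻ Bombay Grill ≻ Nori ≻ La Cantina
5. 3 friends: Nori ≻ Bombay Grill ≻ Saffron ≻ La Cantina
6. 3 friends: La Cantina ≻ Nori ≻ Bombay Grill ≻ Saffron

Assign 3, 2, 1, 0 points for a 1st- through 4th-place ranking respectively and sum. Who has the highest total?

Bombay Grill: 8·2 + 9·0 + 9·3 + 6·2 + 3·2 + 3·1 = 64
Nori: 8·1 + 9·1 + 9·1 + 6·1 + 3·3 + 3·2 = 47
La Cantina: 8·3 + 9·2 + 9·2 + 6·0 + 3·0 + 3·3 = 69
Saffron: 8·0 + 9·3 + 9·0 + 6·3 + 3·1 + 3·0 = 48
La Cantina has the highest Borda score (69).

La Cantina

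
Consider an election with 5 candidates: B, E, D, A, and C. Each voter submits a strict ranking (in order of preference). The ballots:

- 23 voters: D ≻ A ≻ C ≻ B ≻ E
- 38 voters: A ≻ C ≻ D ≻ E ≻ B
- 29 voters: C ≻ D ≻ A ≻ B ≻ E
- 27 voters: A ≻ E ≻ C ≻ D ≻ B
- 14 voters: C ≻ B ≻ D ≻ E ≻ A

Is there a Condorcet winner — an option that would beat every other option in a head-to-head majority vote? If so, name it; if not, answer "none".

Checking pairwise contests:
D beats B 117–14.
B beats E 66–65.
C beats D 108–23.
D beats A 66–65.
A beats C 88–43.
Every option loses at least one head-to-head, so there is no Condorcet winner.

none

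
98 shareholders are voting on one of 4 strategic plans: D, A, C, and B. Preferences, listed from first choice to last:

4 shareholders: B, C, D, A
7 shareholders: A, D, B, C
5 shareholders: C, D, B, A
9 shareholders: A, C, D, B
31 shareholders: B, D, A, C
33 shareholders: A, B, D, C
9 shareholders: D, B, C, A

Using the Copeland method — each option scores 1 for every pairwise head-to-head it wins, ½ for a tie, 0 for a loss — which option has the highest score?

B

D: beats C; ties A; loses to B → score 1.5.
A: beats C; ties D and B → score 2.
C: loses to D, A, and B → score 0.
B: beats D and C; ties A → score 2.5.
B has the best pairwise record.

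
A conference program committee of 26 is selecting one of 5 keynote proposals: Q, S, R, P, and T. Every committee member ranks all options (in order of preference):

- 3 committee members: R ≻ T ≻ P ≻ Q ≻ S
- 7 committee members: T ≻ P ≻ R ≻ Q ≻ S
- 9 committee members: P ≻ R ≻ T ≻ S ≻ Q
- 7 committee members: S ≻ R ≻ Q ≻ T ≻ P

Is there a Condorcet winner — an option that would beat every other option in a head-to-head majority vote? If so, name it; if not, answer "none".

none

Checking pairwise contests:
S beats Q 16–10.
R beats S 19–7.
P beats R 16–10.
T beats P 17–9.
R beats T 19–7.
Every option loses at least one head-to-head, so there is no Condorcet winner.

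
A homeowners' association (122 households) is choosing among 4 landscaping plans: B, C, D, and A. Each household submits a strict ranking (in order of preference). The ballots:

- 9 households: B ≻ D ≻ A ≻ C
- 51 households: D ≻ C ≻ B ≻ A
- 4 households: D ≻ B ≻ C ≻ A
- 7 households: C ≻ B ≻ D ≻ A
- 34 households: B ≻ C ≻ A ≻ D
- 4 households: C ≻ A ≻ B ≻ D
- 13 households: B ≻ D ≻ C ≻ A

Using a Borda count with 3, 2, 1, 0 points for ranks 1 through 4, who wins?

B: 9·3 + 51·1 + 4·2 + 7·2 + 34·3 + 4·1 + 13·3 = 245
C: 9·0 + 51·2 + 4·1 + 7·3 + 34·2 + 4·3 + 13·1 = 220
D: 9·2 + 51·3 + 4·3 + 7·1 + 34·0 + 4·0 + 13·2 = 216
A: 9·1 + 51·0 + 4·0 + 7·0 + 34·1 + 4·2 + 13·0 = 51
B has the highest Borda score (245).

B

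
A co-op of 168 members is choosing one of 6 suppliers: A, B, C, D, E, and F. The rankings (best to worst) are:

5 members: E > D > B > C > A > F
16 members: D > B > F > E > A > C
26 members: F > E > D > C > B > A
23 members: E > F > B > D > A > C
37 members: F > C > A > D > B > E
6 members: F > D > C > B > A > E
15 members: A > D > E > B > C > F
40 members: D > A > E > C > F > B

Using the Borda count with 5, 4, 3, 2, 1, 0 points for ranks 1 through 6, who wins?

D

A: 5·1 + 16·1 + 26·0 + 23·1 + 37·3 + 6·1 + 15·5 + 40·4 = 396
B: 5·3 + 16·4 + 26·1 + 23·3 + 37·1 + 6·2 + 15·2 + 40·0 = 253
C: 5·2 + 16·0 + 26·2 + 23·0 + 37·4 + 6·3 + 15·1 + 40·2 = 323
D: 5·4 + 16·5 + 26·3 + 23·2 + 37·2 + 6·4 + 15·4 + 40·5 = 582
E: 5·5 + 16·2 + 26·4 + 23·5 + 37·0 + 6·0 + 15·3 + 40·3 = 441
F: 5·0 + 16·3 + 26·5 + 23·4 + 37·5 + 6·5 + 15·0 + 40·1 = 525
D has the highest Borda score (582).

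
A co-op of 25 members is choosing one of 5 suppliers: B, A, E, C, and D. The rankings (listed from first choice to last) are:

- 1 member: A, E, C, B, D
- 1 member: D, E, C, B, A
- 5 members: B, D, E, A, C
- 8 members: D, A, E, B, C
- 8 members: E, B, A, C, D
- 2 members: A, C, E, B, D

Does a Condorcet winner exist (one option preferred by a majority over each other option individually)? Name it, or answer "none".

Checking pairwise contests:
E beats B 20–5.
B beats A 14–11.
D beats E 14–11.
B beats C 21–4.
B beats D 16–9.
Every option loses at least one head-to-head, so there is no Condorcet winner.

none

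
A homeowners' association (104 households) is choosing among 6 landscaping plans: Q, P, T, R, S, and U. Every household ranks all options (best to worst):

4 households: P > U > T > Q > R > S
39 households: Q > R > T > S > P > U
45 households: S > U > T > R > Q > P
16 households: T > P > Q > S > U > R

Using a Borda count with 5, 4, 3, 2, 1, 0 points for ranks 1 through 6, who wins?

T

Q: 4·2 + 39·5 + 45·1 + 16·3 = 296
P: 4·5 + 39·1 + 45·0 + 16·4 = 123
T: 4·3 + 39·3 + 45·3 + 16·5 = 344
R: 4·1 + 39·4 + 45·2 + 16·0 = 250
S: 4·0 + 39·2 + 45·5 + 16·2 = 335
U: 4·4 + 39·0 + 45·4 + 16·1 = 212
T has the highest Borda score (344).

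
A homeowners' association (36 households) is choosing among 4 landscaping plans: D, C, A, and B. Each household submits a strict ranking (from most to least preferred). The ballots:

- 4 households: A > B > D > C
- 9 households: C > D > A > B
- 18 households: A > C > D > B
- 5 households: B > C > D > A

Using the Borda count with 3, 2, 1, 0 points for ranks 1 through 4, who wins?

A

D: 4·1 + 9·2 + 18·1 + 5·1 = 45
C: 4·0 + 9·3 + 18·2 + 5·2 = 73
A: 4·3 + 9·1 + 18·3 + 5·0 = 75
B: 4·2 + 9·0 + 18·0 + 5·3 = 23
A has the highest Borda score (75).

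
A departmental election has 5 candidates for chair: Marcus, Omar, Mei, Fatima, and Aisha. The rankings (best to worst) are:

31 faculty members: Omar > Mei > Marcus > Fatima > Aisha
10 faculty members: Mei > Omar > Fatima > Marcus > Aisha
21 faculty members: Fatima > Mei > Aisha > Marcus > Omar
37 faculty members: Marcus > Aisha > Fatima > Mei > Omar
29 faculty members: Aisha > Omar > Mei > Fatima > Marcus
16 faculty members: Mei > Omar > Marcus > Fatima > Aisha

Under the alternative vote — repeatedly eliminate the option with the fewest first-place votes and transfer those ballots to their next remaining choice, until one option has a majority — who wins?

Round 1: Marcus 37, Omar 31, Mei 26, Fatima 21, Aisha 29. Eliminate Fatima.
Round 2: Marcus 37, Omar 31, Mei 47, Aisha 29. Eliminate Aisha.
Round 3: Marcus 37, Omar 60, Mei 47. Eliminate Marcus.
Round 4: Omar 60, Mei 84. Mei has a majority.

Mei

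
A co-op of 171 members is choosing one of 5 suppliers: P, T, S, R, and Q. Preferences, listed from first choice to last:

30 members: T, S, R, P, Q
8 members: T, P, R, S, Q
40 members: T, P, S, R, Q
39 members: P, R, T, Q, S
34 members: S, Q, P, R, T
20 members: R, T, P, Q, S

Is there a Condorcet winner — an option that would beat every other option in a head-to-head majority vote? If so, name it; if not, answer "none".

none

Checking pairwise contests:
T beats P 98–73.
R beats T 93–78.
P beats S 107–64.
P beats R 121–50.
P beats Q 137–34.
Every option loses at least one head-to-head, so there is no Condorcet winner.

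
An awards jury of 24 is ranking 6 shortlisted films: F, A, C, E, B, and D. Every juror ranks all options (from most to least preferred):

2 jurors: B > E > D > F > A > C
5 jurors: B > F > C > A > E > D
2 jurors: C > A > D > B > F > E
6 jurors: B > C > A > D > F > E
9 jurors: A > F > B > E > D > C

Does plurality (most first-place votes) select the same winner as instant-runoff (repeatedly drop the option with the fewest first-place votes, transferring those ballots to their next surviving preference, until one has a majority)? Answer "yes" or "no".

yes

Plurality — first-place votes: F 0, A 9, C 2, E 0, B 13, D 0. Winner: B.
Instant-runoff — R1 F 0, A 9, C 2, E 0, B 13, D 0 (B winner). Winner: B.
The two methods agree.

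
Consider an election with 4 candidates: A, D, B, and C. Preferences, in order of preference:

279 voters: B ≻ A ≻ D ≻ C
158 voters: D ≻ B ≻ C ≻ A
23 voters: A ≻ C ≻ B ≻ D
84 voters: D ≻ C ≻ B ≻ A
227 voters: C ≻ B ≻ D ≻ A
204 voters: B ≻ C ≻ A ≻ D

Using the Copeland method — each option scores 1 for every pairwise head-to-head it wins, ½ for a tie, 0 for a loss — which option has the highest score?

B

A: beats D; loses to B and C → score 1.
D: beats C; loses to A and B → score 1.
B: beats A, D, and C → score 3.
C: beats A; loses to D and B → score 1.
B has the best pairwise record.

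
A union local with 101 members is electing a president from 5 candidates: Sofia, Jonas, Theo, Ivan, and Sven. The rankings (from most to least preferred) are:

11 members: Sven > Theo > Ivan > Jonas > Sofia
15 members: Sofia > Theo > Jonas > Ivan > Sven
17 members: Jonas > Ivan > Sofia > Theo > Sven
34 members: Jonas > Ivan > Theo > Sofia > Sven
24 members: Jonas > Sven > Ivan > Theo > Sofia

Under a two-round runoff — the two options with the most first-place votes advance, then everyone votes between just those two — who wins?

Round 1 first-place votes: Sofia 15, Jonas 75, Theo 0, Ivan 0, Sven 11.
Jonas and Sofia advance.
Runoff: Jonas is preferred to Sofia by 86 voters; Sofia by 15.
Jonas wins the runoff.

Jonas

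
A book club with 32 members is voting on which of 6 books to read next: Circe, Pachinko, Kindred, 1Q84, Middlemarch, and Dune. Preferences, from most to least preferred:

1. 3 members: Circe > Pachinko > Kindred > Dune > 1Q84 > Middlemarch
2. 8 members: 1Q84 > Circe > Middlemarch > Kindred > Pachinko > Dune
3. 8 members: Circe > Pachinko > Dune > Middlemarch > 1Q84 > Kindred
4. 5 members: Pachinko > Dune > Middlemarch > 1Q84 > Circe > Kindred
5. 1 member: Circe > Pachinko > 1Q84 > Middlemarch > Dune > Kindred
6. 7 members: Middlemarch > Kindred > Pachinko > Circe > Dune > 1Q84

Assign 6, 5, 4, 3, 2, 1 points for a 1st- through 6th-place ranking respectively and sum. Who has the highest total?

Circe

Circe: 3·6 + 8·5 + 8·6 + 5·2 + 1·6 + 7·3 = 143
Pachinko: 3·5 + 8·2 + 8·5 + 5·6 + 1·5 + 7·4 = 134
Kindred: 3·4 + 8·3 + 8·1 + 5·1 + 1·1 + 7·5 = 85
1Q84: 3·2 + 8·6 + 8·2 + 5·3 + 1·4 + 7·1 = 96
Middlemarch: 3·1 + 8·4 + 8·3 + 5·4 + 1·3 + 7·6 = 124
Dune: 3·3 + 8·1 + 8·4 + 5·5 + 1·2 + 7·2 = 90
Circe has the highest Borda score (143).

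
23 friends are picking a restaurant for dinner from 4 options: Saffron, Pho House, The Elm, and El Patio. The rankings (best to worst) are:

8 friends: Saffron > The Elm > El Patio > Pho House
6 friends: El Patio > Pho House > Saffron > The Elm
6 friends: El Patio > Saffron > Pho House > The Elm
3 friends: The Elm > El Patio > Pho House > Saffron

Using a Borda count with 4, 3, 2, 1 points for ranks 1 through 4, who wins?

El Patio

Saffron: 8·4 + 6·2 + 6·3 + 3·1 = 65
Pho House: 8·1 + 6·3 + 6·2 + 3·2 = 44
The Elm: 8·3 + 6·1 + 6·1 + 3·4 = 48
El Patio: 8·2 + 6·4 + 6·4 + 3·3 = 73
El Patio has the highest Borda score (73).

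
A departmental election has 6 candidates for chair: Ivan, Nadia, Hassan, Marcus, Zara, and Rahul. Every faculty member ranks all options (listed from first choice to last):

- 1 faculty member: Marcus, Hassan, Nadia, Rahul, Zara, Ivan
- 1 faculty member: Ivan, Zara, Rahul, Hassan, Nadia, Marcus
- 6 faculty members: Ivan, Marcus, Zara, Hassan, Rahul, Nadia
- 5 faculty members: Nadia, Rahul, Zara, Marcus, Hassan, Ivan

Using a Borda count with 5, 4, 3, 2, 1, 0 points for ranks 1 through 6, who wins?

Marcus

Ivan: 1·0 + 1·5 + 6·5 + 5·0 = 35
Nadia: 1·3 + 1·1 + 6·0 + 5·5 = 29
Hassan: 1·4 + 1·2 + 6·2 + 5·1 = 23
Marcus: 1·5 + 1·0 + 6·4 + 5·2 = 39
Zara: 1·1 + 1·4 + 6·3 + 5·3 = 38
Rahul: 1·2 + 1·3 + 6·1 + 5·4 = 31
Marcus has the highest Borda score (39).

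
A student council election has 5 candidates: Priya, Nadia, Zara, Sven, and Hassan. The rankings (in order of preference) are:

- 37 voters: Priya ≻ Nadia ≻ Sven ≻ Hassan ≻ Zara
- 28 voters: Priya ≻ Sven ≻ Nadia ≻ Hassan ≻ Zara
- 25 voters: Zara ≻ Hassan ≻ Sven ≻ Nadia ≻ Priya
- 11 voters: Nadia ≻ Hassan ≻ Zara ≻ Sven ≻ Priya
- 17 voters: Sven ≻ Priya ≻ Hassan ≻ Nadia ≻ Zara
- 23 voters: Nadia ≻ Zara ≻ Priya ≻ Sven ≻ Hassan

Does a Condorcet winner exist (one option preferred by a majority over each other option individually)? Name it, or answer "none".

Priya

Priya vs Nadia: 82–59 for Priya.
Priya vs Zara: 82–59 for Priya.
Priya vs Sven: 88–53 for Priya.
Priya vs Hassan: 105–36 for Priya.
Priya beats every other option head-to-head.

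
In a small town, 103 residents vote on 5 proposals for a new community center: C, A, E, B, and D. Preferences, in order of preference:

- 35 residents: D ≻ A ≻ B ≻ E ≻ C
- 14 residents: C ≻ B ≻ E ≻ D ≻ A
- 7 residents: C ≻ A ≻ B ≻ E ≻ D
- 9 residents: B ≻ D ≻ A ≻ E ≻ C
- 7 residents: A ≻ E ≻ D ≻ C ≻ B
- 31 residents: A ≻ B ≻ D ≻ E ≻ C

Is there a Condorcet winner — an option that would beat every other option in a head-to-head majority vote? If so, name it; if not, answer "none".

none

Checking pairwise contests:
A beats C 82–21.
D beats A 58–45.
A beats E 89–14.
A beats B 80–23.
B beats D 61–42.
Every option loses at least one head-to-head, so there is no Condorcet winner.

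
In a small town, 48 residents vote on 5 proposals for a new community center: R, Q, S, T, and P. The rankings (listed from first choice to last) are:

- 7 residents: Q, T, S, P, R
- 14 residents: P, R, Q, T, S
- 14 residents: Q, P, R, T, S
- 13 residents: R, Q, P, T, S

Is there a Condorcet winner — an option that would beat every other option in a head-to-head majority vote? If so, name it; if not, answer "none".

Checking pairwise contests:
P beats R 35–13.
R beats Q 27–21.
R beats S 41–7.
R beats T 41–7.
Q beats P 34–14.
Every option loses at least one head-to-head, so there is no Condorcet winner.

none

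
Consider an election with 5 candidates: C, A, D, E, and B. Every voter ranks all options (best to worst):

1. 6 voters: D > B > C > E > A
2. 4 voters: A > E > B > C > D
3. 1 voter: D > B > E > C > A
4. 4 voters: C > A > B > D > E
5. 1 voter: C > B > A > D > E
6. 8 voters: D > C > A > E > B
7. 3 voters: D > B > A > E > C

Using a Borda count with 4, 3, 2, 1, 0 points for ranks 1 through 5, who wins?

C: 6·2 + 4·1 + 1·1 + 4·4 + 1·4 + 8·3 + 3·0 = 61
A: 6·0 + 4·4 + 1·0 + 4·3 + 1·2 + 8·2 + 3·2 = 52
D: 6·4 + 4·0 + 1·4 + 4·1 + 1·1 + 8·4 + 3·4 = 77
E: 6·1 + 4·3 + 1·2 + 4·0 + 1·0 + 8·1 + 3·1 = 31
B: 6·3 + 4·2 + 1·3 + 4·2 + 1·3 + 8·0 + 3·3 = 49
D has the highest Borda score (77).

D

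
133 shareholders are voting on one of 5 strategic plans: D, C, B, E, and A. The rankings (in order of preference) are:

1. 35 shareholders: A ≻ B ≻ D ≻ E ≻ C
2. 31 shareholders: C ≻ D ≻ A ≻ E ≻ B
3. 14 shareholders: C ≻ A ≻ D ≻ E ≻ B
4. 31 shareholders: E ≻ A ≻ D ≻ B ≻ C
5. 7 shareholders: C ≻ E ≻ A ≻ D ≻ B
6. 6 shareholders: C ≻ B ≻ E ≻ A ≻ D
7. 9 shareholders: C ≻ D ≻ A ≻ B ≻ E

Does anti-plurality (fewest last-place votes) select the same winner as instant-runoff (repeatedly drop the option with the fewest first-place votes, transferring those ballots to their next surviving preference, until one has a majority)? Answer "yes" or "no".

no

Anti-plurality — last-place votes: D 6, C 66, B 52, E 9, A 0. Winner: A.
Instant-runoff — R1 D 0, C 67, B 0, E 31, A 35 (C winner). Winner: C.
The two methods disagree.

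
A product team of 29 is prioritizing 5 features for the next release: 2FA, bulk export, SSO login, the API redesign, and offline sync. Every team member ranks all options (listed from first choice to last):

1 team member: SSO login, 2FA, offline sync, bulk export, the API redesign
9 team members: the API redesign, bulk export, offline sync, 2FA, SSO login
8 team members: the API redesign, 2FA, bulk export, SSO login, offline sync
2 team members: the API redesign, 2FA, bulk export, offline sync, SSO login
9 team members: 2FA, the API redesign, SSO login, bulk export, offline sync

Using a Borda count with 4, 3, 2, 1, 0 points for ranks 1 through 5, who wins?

the API redesign

2FA: 1·3 + 9·1 + 8·3 + 2·3 + 9·4 = 78
bulk export: 1·1 + 9·3 + 8·2 + 2·2 + 9·1 = 57
SSO login: 1·4 + 9·0 + 8·1 + 2·0 + 9·2 = 30
the API redesign: 1·0 + 9·4 + 8·4 + 2·4 + 9·3 = 103
offline sync: 1·2 + 9·2 + 8·0 + 2·1 + 9·0 = 22
the API redesign has the highest Borda score (103).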